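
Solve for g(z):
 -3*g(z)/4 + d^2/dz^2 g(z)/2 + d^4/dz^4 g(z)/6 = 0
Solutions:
 g(z) = C1*exp(-sqrt(6)*z*sqrt(-1 + sqrt(3))/2) + C2*exp(sqrt(6)*z*sqrt(-1 + sqrt(3))/2) + C3*sin(sqrt(6)*z*sqrt(1 + sqrt(3))/2) + C4*cos(sqrt(6)*z*sqrt(1 + sqrt(3))/2)


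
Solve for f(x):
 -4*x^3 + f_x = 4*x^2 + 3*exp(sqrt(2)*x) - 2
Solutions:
 f(x) = C1 + x^4 + 4*x^3/3 - 2*x + 3*sqrt(2)*exp(sqrt(2)*x)/2


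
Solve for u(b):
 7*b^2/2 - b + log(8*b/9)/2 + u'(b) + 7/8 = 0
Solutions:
 u(b) = C1 - 7*b^3/6 + b^2/2 - b*log(b)/2 - 3*b*log(2)/2 - 3*b/8 + b*log(3)


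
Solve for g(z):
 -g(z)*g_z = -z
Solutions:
 g(z) = -sqrt(C1 + z^2)
 g(z) = sqrt(C1 + z^2)


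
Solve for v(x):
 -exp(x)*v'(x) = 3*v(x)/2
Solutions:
 v(x) = C1*exp(3*exp(-x)/2)


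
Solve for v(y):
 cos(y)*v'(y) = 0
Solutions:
 v(y) = C1


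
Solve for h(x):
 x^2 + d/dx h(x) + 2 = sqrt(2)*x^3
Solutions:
 h(x) = C1 + sqrt(2)*x^4/4 - x^3/3 - 2*x


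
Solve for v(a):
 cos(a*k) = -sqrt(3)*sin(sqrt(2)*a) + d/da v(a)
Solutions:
 v(a) = C1 - sqrt(6)*cos(sqrt(2)*a)/2 + sin(a*k)/k


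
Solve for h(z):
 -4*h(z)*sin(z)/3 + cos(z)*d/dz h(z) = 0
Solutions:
 h(z) = C1/cos(z)^(4/3)


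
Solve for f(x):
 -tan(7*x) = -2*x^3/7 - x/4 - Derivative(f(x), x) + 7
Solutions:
 f(x) = C1 - x^4/14 - x^2/8 + 7*x - log(cos(7*x))/7


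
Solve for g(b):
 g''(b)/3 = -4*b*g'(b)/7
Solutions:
 g(b) = C1 + C2*erf(sqrt(42)*b/7)


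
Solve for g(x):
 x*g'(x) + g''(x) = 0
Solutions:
 g(x) = C1 + C2*erf(sqrt(2)*x/2)


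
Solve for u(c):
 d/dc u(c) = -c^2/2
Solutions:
 u(c) = C1 - c^3/6


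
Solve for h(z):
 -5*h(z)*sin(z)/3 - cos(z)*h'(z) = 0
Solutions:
 h(z) = C1*cos(z)^(5/3)


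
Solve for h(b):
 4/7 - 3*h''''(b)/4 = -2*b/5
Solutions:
 h(b) = C1 + C2*b + C3*b^2 + C4*b^3 + b^5/225 + 2*b^4/63


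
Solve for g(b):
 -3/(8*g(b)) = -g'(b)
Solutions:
 g(b) = -sqrt(C1 + 3*b)/2
 g(b) = sqrt(C1 + 3*b)/2


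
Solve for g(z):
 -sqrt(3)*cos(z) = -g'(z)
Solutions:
 g(z) = C1 + sqrt(3)*sin(z)


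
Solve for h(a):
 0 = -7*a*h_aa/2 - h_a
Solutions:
 h(a) = C1 + C2*a^(5/7)


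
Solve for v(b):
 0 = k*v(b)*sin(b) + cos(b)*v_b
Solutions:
 v(b) = C1*exp(k*log(cos(b)))


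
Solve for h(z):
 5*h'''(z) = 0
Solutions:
 h(z) = C1 + C2*z + C3*z^2


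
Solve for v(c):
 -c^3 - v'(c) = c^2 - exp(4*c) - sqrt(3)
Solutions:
 v(c) = C1 - c^4/4 - c^3/3 + sqrt(3)*c + exp(4*c)/4


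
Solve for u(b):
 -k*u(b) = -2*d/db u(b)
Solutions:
 u(b) = C1*exp(b*k/2)


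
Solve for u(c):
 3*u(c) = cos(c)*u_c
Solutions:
 u(c) = C1*(sin(c) + 1)^(3/2)/(sin(c) - 1)^(3/2)


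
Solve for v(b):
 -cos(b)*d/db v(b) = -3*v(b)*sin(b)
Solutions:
 v(b) = C1/cos(b)^3


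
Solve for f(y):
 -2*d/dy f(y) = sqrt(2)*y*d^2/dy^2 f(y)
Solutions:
 f(y) = C1 + C2*y^(1 - sqrt(2))


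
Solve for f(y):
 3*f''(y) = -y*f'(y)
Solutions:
 f(y) = C1 + C2*erf(sqrt(6)*y/6)


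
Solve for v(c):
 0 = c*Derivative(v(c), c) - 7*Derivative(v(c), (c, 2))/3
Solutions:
 v(c) = C1 + C2*erfi(sqrt(42)*c/14)


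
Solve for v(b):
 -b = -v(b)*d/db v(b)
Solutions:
 v(b) = -sqrt(C1 + b^2)
 v(b) = sqrt(C1 + b^2)


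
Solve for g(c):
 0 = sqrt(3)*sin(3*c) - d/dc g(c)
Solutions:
 g(c) = C1 - sqrt(3)*cos(3*c)/3


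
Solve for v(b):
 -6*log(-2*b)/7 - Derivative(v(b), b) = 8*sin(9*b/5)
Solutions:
 v(b) = C1 - 6*b*log(-b)/7 - 6*b*log(2)/7 + 6*b/7 + 40*cos(9*b/5)/9


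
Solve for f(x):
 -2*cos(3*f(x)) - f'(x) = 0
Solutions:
 f(x) = -asin((C1 + exp(12*x))/(C1 - exp(12*x)))/3 + pi/3
 f(x) = asin((C1 + exp(12*x))/(C1 - exp(12*x)))/3


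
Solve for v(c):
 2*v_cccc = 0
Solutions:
 v(c) = C1 + C2*c + C3*c^2 + C4*c^3


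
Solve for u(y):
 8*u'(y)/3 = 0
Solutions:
 u(y) = C1


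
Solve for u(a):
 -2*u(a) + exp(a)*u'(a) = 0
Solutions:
 u(a) = C1*exp(-2*exp(-a))


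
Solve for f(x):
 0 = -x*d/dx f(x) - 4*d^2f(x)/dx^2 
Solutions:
 f(x) = C1 + C2*erf(sqrt(2)*x/4)


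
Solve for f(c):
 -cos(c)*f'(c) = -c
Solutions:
 f(c) = C1 + Integral(c/cos(c), c)


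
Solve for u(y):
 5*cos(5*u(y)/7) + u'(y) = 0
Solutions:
 5*y - 7*log(sin(5*u(y)/7) - 1)/10 + 7*log(sin(5*u(y)/7) + 1)/10 = C1


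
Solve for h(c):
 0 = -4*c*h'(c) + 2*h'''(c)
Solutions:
 h(c) = C1 + Integral(C2*airyai(2^(1/3)*c) + C3*airybi(2^(1/3)*c), c)


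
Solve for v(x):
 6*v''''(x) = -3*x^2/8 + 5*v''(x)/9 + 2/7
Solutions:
 v(x) = C1 + C2*x + C3*exp(-sqrt(30)*x/18) + C4*exp(sqrt(30)*x/18) + 9*x^4/160 + 4923*x^2/700


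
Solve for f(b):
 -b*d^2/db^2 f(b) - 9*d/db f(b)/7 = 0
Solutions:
 f(b) = C1 + C2/b^(2/7)


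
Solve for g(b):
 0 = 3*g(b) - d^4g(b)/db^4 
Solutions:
 g(b) = C1*exp(-3^(1/4)*b) + C2*exp(3^(1/4)*b) + C3*sin(3^(1/4)*b) + C4*cos(3^(1/4)*b)


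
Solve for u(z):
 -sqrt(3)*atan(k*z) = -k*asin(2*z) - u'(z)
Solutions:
 u(z) = C1 - k*(z*asin(2*z) + sqrt(1 - 4*z^2)/2) + sqrt(3)*Piecewise((z*atan(k*z) - log(k^2*z^2 + 1)/(2*k), Ne(k, 0)), (0, True))


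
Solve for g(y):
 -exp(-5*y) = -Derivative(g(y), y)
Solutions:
 g(y) = C1 - exp(-5*y)/5


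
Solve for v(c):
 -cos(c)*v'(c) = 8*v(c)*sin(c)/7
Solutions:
 v(c) = C1*cos(c)^(8/7)


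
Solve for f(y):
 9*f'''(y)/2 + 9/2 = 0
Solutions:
 f(y) = C1 + C2*y + C3*y^2 - y^3/6


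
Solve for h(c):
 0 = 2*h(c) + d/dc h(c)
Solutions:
 h(c) = C1*exp(-2*c)


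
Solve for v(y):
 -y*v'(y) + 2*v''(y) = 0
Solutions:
 v(y) = C1 + C2*erfi(y/2)


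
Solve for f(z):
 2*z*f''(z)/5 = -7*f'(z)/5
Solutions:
 f(z) = C1 + C2/z^(5/2)


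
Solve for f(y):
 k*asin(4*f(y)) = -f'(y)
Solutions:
 Integral(1/asin(4*_y), (_y, f(y))) = C1 - k*y


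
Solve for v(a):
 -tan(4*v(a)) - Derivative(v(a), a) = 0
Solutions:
 v(a) = -asin(C1*exp(-4*a))/4 + pi/4
 v(a) = asin(C1*exp(-4*a))/4


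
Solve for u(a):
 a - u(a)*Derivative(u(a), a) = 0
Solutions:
 u(a) = -sqrt(C1 + a^2)
 u(a) = sqrt(C1 + a^2)


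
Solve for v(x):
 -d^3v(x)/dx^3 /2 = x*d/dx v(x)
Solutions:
 v(x) = C1 + Integral(C2*airyai(-2^(1/3)*x) + C3*airybi(-2^(1/3)*x), x)


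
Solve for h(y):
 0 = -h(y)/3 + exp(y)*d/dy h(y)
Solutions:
 h(y) = C1*exp(-exp(-y)/3)


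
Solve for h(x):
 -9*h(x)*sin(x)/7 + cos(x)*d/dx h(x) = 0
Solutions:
 h(x) = C1/cos(x)^(9/7)


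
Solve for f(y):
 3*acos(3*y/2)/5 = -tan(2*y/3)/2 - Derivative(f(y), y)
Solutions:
 f(y) = C1 - 3*y*acos(3*y/2)/5 + sqrt(4 - 9*y^2)/5 + 3*log(cos(2*y/3))/4


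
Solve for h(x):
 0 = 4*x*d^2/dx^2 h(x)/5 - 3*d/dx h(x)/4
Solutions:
 h(x) = C1 + C2*x^(31/16)


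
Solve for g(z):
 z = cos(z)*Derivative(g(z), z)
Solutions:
 g(z) = C1 + Integral(z/cos(z), z)


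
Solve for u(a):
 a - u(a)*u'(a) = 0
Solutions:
 u(a) = -sqrt(C1 + a^2)
 u(a) = sqrt(C1 + a^2)


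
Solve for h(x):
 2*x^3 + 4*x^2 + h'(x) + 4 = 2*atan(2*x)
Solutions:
 h(x) = C1 - x^4/2 - 4*x^3/3 + 2*x*atan(2*x) - 4*x - log(4*x^2 + 1)/2


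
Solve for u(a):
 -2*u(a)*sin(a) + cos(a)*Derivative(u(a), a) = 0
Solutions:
 u(a) = C1/cos(a)^2


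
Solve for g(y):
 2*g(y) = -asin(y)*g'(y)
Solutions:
 g(y) = C1*exp(-2*Integral(1/asin(y), y))


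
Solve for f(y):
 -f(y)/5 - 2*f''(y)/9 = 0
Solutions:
 f(y) = C1*sin(3*sqrt(10)*y/10) + C2*cos(3*sqrt(10)*y/10)


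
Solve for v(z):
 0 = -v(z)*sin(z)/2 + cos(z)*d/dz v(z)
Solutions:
 v(z) = C1/sqrt(cos(z))


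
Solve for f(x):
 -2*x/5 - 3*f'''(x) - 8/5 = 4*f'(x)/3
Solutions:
 f(x) = C1 + C2*sin(2*x/3) + C3*cos(2*x/3) - 3*x^2/20 - 6*x/5


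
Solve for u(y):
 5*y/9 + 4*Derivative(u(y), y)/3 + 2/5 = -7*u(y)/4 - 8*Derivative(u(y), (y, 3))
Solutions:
 u(y) = C1*exp(-y*(-(189 + sqrt(36233))^(1/3) + 8/(189 + sqrt(36233))^(1/3))/24)*sin(sqrt(3)*y*(8/(189 + sqrt(36233))^(1/3) + (189 + sqrt(36233))^(1/3))/24) + C2*exp(-y*(-(189 + sqrt(36233))^(1/3) + 8/(189 + sqrt(36233))^(1/3))/24)*cos(sqrt(3)*y*(8/(189 + sqrt(36233))^(1/3) + (189 + sqrt(36233))^(1/3))/24) + C3*exp(y*(-(189 + sqrt(36233))^(1/3) + 8/(189 + sqrt(36233))^(1/3))/12) - 20*y/63 + 88/6615


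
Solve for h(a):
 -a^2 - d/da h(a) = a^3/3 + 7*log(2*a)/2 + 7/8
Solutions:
 h(a) = C1 - a^4/12 - a^3/3 - 7*a*log(a)/2 - 7*a*log(2)/2 + 21*a/8


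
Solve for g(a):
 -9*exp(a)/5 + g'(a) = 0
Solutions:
 g(a) = C1 + 9*exp(a)/5


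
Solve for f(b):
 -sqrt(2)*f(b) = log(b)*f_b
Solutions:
 f(b) = C1*exp(-sqrt(2)*li(b))


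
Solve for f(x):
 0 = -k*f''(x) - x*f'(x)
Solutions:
 f(x) = C1 + C2*sqrt(k)*erf(sqrt(2)*x*sqrt(1/k)/2)


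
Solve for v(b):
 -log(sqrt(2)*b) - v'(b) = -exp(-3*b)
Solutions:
 v(b) = C1 - b*log(b) + b*(1 - log(2)/2) - exp(-3*b)/3


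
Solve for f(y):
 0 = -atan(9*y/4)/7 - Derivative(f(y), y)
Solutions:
 f(y) = C1 - y*atan(9*y/4)/7 + 2*log(81*y^2 + 16)/63


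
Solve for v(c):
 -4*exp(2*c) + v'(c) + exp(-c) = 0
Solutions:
 v(c) = C1 + 2*exp(2*c) + exp(-c)


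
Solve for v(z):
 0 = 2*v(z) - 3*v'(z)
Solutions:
 v(z) = C1*exp(2*z/3)


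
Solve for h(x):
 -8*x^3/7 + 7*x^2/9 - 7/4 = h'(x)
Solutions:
 h(x) = C1 - 2*x^4/7 + 7*x^3/27 - 7*x/4


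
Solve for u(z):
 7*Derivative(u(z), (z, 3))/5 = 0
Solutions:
 u(z) = C1 + C2*z + C3*z^2


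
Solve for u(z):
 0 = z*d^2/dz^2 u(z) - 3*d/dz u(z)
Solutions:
 u(z) = C1 + C2*z^4


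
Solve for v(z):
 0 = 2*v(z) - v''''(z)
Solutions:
 v(z) = C1*exp(-2^(1/4)*z) + C2*exp(2^(1/4)*z) + C3*sin(2^(1/4)*z) + C4*cos(2^(1/4)*z)


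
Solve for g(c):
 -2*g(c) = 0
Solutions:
 g(c) = 0


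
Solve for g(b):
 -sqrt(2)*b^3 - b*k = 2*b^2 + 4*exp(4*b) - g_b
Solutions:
 g(b) = C1 + sqrt(2)*b^4/4 + 2*b^3/3 + b^2*k/2 + exp(4*b)


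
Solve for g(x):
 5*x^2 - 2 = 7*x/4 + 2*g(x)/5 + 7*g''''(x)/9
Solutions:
 g(x) = 25*x^2/2 - 35*x/8 + (C1*sin(sqrt(3)*70^(3/4)*x/70) + C2*cos(sqrt(3)*70^(3/4)*x/70))*exp(-sqrt(3)*70^(3/4)*x/70) + (C3*sin(sqrt(3)*70^(3/4)*x/70) + C4*cos(sqrt(3)*70^(3/4)*x/70))*exp(sqrt(3)*70^(3/4)*x/70) - 5


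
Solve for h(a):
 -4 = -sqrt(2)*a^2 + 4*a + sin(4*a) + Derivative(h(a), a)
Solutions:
 h(a) = C1 + sqrt(2)*a^3/3 - 2*a^2 - 4*a + cos(4*a)/4


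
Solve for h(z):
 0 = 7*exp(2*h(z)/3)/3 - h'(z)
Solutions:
 h(z) = 3*log(-sqrt(-1/(C1 + 7*z))) - 3*log(2)/2 + 3*log(3)
 h(z) = 3*log(-1/(C1 + 7*z))/2 - 3*log(2)/2 + 3*log(3)


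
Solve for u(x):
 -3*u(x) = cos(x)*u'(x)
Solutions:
 u(x) = C1*(sin(x) - 1)^(3/2)/(sin(x) + 1)^(3/2)


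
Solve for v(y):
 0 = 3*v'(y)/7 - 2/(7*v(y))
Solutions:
 v(y) = -sqrt(C1 + 12*y)/3
 v(y) = sqrt(C1 + 12*y)/3


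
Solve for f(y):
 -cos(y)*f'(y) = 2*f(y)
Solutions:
 f(y) = C1*(sin(y) - 1)/(sin(y) + 1)


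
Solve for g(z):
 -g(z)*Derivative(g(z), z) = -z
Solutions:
 g(z) = -sqrt(C1 + z^2)
 g(z) = sqrt(C1 + z^2)


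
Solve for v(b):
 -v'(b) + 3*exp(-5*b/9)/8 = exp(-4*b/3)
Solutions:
 v(b) = C1 + 3*exp(-4*b/3)/4 - 27*exp(-5*b/9)/40


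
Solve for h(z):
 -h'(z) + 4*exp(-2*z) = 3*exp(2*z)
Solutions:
 h(z) = C1 - 3*exp(2*z)/2 - 2*exp(-2*z)


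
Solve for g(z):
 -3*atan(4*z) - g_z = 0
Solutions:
 g(z) = C1 - 3*z*atan(4*z) + 3*log(16*z^2 + 1)/8


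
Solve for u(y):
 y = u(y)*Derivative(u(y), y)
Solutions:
 u(y) = -sqrt(C1 + y^2)
 u(y) = sqrt(C1 + y^2)


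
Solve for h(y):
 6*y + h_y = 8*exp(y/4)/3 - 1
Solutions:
 h(y) = C1 - 3*y^2 - y + 32*exp(y/4)/3


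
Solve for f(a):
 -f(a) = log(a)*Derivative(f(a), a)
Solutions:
 f(a) = C1*exp(-li(a))


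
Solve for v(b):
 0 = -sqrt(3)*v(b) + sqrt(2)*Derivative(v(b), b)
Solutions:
 v(b) = C1*exp(sqrt(6)*b/2)


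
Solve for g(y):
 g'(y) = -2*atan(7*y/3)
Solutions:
 g(y) = C1 - 2*y*atan(7*y/3) + 3*log(49*y^2 + 9)/7


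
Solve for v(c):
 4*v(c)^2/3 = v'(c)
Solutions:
 v(c) = -3/(C1 + 4*c)


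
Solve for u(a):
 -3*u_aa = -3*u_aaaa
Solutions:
 u(a) = C1 + C2*a + C3*exp(-a) + C4*exp(a)


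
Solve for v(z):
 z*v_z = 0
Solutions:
 v(z) = C1


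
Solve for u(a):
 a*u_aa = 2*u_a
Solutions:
 u(a) = C1 + C2*a^3


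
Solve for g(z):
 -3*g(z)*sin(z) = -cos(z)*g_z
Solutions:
 g(z) = C1/cos(z)^3


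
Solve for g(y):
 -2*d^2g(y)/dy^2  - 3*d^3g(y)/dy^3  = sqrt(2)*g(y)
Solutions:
 g(y) = C1*exp(y*(-8 + 8*2^(1/3)/(16 + 243*sqrt(2) + sqrt(-256 + (16 + 243*sqrt(2))^2))^(1/3) + 2^(2/3)*(16 + 243*sqrt(2) + sqrt(-256 + (16 + 243*sqrt(2))^2))^(1/3))/36)*sin(2^(1/3)*sqrt(3)*y*(-2^(1/3)*(16 + 243*sqrt(2) + 27*sqrt(-256/729 + (16/27 + 9*sqrt(2))^2))^(1/3) + 8/(16 + 243*sqrt(2) + 27*sqrt(-256/729 + (16/27 + 9*sqrt(2))^2))^(1/3))/36) + C2*exp(y*(-8 + 8*2^(1/3)/(16 + 243*sqrt(2) + sqrt(-256 + (16 + 243*sqrt(2))^2))^(1/3) + 2^(2/3)*(16 + 243*sqrt(2) + sqrt(-256 + (16 + 243*sqrt(2))^2))^(1/3))/36)*cos(2^(1/3)*sqrt(3)*y*(-2^(1/3)*(16 + 243*sqrt(2) + 27*sqrt(-256/729 + (16/27 + 9*sqrt(2))^2))^(1/3) + 8/(16 + 243*sqrt(2) + 27*sqrt(-256/729 + (16/27 + 9*sqrt(2))^2))^(1/3))/36) + C3*exp(-y*(8*2^(1/3)/(16 + 243*sqrt(2) + sqrt(-256 + (16 + 243*sqrt(2))^2))^(1/3) + 4 + 2^(2/3)*(16 + 243*sqrt(2) + sqrt(-256 + (16 + 243*sqrt(2))^2))^(1/3))/18)


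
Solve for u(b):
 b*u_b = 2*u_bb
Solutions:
 u(b) = C1 + C2*erfi(b/2)


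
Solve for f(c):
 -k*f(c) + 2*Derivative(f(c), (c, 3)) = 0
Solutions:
 f(c) = C1*exp(2^(2/3)*c*k^(1/3)/2) + C2*exp(2^(2/3)*c*k^(1/3)*(-1 + sqrt(3)*I)/4) + C3*exp(-2^(2/3)*c*k^(1/3)*(1 + sqrt(3)*I)/4)


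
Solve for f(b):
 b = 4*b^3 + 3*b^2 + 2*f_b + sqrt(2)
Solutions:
 f(b) = C1 - b^4/2 - b^3/2 + b^2/4 - sqrt(2)*b/2


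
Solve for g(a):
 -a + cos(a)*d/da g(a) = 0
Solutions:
 g(a) = C1 + Integral(a/cos(a), a)


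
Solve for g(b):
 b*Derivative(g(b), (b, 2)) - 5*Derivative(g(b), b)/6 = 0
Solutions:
 g(b) = C1 + C2*b^(11/6)


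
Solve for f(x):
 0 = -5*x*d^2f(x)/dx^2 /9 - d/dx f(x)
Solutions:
 f(x) = C1 + C2/x^(4/5)


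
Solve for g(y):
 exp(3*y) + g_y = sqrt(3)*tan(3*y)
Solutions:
 g(y) = C1 - exp(3*y)/3 - sqrt(3)*log(cos(3*y))/3


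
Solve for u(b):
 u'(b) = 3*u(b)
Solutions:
 u(b) = C1*exp(3*b)


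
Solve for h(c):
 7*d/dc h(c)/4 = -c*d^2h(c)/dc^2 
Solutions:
 h(c) = C1 + C2/c^(3/4)


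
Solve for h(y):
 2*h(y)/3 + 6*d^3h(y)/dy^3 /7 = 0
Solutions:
 h(y) = C3*exp(-21^(1/3)*y/3) + (C1*sin(3^(5/6)*7^(1/3)*y/6) + C2*cos(3^(5/6)*7^(1/3)*y/6))*exp(21^(1/3)*y/6)


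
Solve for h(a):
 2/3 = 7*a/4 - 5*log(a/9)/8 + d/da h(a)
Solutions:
 h(a) = C1 - 7*a^2/8 + 5*a*log(a)/8 - 5*a*log(3)/4 + a/24


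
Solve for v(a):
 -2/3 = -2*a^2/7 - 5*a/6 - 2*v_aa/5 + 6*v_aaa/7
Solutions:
 v(a) = C1 + C2*a + C3*exp(7*a/15) - 5*a^4/84 - 3025*a^3/3528 - 38515*a^2/8232


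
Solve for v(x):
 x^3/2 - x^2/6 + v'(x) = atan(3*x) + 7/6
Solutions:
 v(x) = C1 - x^4/8 + x^3/18 + x*atan(3*x) + 7*x/6 - log(9*x^2 + 1)/6


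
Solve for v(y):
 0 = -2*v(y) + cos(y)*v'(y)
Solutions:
 v(y) = C1*(sin(y) + 1)/(sin(y) - 1)


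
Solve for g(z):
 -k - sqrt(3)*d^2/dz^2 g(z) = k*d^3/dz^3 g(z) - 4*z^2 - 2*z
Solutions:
 g(z) = C1 + C2*z + C3*exp(-sqrt(3)*z/k) + k*z^2*(8*sqrt(3)*k - 6 - 3*sqrt(3))/18 + sqrt(3)*z^4/9 + z^3*(-4*k + sqrt(3))/9


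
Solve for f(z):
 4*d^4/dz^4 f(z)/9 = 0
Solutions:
 f(z) = C1 + C2*z + C3*z^2 + C4*z^3


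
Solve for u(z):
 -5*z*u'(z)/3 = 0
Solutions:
 u(z) = C1


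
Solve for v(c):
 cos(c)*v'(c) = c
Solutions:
 v(c) = C1 + Integral(c/cos(c), c)


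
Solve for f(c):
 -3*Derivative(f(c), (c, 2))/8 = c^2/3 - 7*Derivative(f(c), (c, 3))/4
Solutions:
 f(c) = C1 + C2*c + C3*exp(3*c/14) - 2*c^4/27 - 112*c^3/81 - 1568*c^2/81


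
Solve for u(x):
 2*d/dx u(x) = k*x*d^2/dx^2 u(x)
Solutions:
 u(x) = C1 + x^(((re(k) + 2)*re(k) + im(k)^2)/(re(k)^2 + im(k)^2))*(C2*sin(2*log(x)*Abs(im(k))/(re(k)^2 + im(k)^2)) + C3*cos(2*log(x)*im(k)/(re(k)^2 + im(k)^2)))


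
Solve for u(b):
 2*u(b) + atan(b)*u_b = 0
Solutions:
 u(b) = C1*exp(-2*Integral(1/atan(b), b))


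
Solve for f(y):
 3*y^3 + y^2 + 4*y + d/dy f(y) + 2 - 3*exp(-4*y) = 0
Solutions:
 f(y) = C1 - 3*y^4/4 - y^3/3 - 2*y^2 - 2*y - 3*exp(-4*y)/4


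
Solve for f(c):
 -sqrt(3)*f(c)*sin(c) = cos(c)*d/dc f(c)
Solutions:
 f(c) = C1*cos(c)^(sqrt(3))


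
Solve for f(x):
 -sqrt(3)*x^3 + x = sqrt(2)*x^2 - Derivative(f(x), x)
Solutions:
 f(x) = C1 + sqrt(3)*x^4/4 + sqrt(2)*x^3/3 - x^2/2


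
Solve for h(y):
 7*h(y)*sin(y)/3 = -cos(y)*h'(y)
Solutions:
 h(y) = C1*cos(y)^(7/3)


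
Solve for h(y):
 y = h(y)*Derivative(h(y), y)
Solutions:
 h(y) = -sqrt(C1 + y^2)
 h(y) = sqrt(C1 + y^2)


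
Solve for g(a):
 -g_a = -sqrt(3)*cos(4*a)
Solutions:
 g(a) = C1 + sqrt(3)*sin(4*a)/4


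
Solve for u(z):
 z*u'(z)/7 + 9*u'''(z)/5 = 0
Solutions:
 u(z) = C1 + Integral(C2*airyai(-735^(1/3)*z/21) + C3*airybi(-735^(1/3)*z/21), z)


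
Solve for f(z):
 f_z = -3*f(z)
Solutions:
 f(z) = C1*exp(-3*z)


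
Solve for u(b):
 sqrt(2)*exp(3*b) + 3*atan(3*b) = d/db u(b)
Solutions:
 u(b) = C1 + 3*b*atan(3*b) + sqrt(2)*exp(3*b)/3 - log(9*b^2 + 1)/2


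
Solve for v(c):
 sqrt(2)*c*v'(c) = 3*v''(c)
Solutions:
 v(c) = C1 + C2*erfi(2^(3/4)*sqrt(3)*c/6)


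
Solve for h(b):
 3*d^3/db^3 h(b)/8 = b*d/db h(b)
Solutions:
 h(b) = C1 + Integral(C2*airyai(2*3^(2/3)*b/3) + C3*airybi(2*3^(2/3)*b/3), b)


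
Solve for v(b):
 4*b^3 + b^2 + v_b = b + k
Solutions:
 v(b) = C1 - b^4 - b^3/3 + b^2/2 + b*k


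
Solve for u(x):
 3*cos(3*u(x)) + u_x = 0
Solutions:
 u(x) = -asin((C1 + exp(18*x))/(C1 - exp(18*x)))/3 + pi/3
 u(x) = asin((C1 + exp(18*x))/(C1 - exp(18*x)))/3


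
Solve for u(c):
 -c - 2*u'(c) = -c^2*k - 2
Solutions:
 u(c) = C1 + c^3*k/6 - c^2/4 + c


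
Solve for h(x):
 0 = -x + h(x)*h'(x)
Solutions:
 h(x) = -sqrt(C1 + x^2)
 h(x) = sqrt(C1 + x^2)


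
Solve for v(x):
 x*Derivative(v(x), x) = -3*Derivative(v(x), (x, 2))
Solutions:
 v(x) = C1 + C2*erf(sqrt(6)*x/6)


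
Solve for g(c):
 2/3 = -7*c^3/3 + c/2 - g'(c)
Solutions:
 g(c) = C1 - 7*c^4/12 + c^2/4 - 2*c/3


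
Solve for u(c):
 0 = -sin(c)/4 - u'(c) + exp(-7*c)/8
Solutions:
 u(c) = C1 + cos(c)/4 - exp(-7*c)/56


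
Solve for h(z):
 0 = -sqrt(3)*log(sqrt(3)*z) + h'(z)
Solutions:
 h(z) = C1 + sqrt(3)*z*log(z) - sqrt(3)*z + sqrt(3)*z*log(3)/2


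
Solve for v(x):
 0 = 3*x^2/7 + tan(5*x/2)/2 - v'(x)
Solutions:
 v(x) = C1 + x^3/7 - log(cos(5*x/2))/5


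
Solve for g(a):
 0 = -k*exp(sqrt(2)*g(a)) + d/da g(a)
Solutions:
 g(a) = sqrt(2)*(2*log(-1/(C1 + a*k)) - log(2))/4


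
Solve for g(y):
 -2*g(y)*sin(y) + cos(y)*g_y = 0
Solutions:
 g(y) = C1/cos(y)^2


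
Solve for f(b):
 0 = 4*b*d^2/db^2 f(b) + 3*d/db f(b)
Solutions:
 f(b) = C1 + C2*b^(1/4)


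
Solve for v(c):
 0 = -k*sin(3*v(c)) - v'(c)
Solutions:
 v(c) = -acos((-C1 - exp(6*c*k))/(C1 - exp(6*c*k)))/3 + 2*pi/3
 v(c) = acos((-C1 - exp(6*c*k))/(C1 - exp(6*c*k)))/3


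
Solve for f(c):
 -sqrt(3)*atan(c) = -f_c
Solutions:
 f(c) = C1 + sqrt(3)*(c*atan(c) - log(c^2 + 1)/2)


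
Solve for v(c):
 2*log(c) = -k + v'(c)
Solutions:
 v(c) = C1 + c*k + 2*c*log(c) - 2*c


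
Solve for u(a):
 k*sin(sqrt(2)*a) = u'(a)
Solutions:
 u(a) = C1 - sqrt(2)*k*cos(sqrt(2)*a)/2


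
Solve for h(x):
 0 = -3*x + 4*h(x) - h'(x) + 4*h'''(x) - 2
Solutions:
 h(x) = C1*exp(3^(1/3)*x*(3^(1/3)/(sqrt(1293) + 36)^(1/3) + (sqrt(1293) + 36)^(1/3))/12)*sin(3^(1/6)*x*(-3^(2/3)*(sqrt(1293) + 36)^(1/3) + 3/(sqrt(1293) + 36)^(1/3))/12) + C2*exp(3^(1/3)*x*(3^(1/3)/(sqrt(1293) + 36)^(1/3) + (sqrt(1293) + 36)^(1/3))/12)*cos(3^(1/6)*x*(-3^(2/3)*(sqrt(1293) + 36)^(1/3) + 3/(sqrt(1293) + 36)^(1/3))/12) + C3*exp(-3^(1/3)*x*(3^(1/3)/(sqrt(1293) + 36)^(1/3) + (sqrt(1293) + 36)^(1/3))/6) + 3*x/4 + 11/16


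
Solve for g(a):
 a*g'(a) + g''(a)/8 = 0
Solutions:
 g(a) = C1 + C2*erf(2*a)


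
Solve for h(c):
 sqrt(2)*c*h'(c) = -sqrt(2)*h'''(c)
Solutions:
 h(c) = C1 + Integral(C2*airyai(-c) + C3*airybi(-c), c)


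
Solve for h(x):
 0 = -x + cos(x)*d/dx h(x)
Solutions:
 h(x) = C1 + Integral(x/cos(x), x)


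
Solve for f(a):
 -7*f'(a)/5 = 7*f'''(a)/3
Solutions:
 f(a) = C1 + C2*sin(sqrt(15)*a/5) + C3*cos(sqrt(15)*a/5)


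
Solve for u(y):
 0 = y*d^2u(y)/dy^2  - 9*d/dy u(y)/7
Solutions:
 u(y) = C1 + C2*y^(16/7)


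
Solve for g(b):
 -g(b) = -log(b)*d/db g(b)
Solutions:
 g(b) = C1*exp(li(b))


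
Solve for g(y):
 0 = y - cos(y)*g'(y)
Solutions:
 g(y) = C1 + Integral(y/cos(y), y)


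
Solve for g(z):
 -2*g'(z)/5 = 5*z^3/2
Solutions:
 g(z) = C1 - 25*z^4/16


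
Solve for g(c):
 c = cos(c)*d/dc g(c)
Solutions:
 g(c) = C1 + Integral(c/cos(c), c)


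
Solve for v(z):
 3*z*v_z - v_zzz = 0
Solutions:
 v(z) = C1 + Integral(C2*airyai(3^(1/3)*z) + C3*airybi(3^(1/3)*z), z)


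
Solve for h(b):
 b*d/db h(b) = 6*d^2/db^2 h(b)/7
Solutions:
 h(b) = C1 + C2*erfi(sqrt(21)*b/6)


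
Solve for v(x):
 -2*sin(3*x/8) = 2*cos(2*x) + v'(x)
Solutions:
 v(x) = C1 - sin(2*x) + 16*cos(3*x/8)/3


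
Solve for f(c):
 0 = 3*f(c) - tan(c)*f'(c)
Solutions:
 f(c) = C1*sin(c)^3


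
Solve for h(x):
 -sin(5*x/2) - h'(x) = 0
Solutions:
 h(x) = C1 + 2*cos(5*x/2)/5


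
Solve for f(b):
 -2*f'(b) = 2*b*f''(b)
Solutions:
 f(b) = C1 + C2*log(b)


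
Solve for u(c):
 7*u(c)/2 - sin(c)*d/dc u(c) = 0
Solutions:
 u(c) = C1*(cos(c) - 1)^(7/4)/(cos(c) + 1)^(7/4)


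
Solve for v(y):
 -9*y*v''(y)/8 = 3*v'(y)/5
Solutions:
 v(y) = C1 + C2*y^(7/15)


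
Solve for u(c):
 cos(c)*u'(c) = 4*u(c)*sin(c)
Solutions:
 u(c) = C1/cos(c)^4


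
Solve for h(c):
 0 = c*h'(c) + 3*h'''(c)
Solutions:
 h(c) = C1 + Integral(C2*airyai(-3^(2/3)*c/3) + C3*airybi(-3^(2/3)*c/3), c)


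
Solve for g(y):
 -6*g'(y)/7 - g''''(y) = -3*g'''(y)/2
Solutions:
 g(y) = C1 + C2*exp(y*(7*7^(1/3)/(4*sqrt(15) + 17)^(1/3) + 7^(2/3)*(4*sqrt(15) + 17)^(1/3) + 14)/28)*sin(sqrt(3)*7^(1/3)*y*(-7^(1/3)*(4*sqrt(15) + 17)^(1/3) + 7/(4*sqrt(15) + 17)^(1/3))/28) + C3*exp(y*(7*7^(1/3)/(4*sqrt(15) + 17)^(1/3) + 7^(2/3)*(4*sqrt(15) + 17)^(1/3) + 14)/28)*cos(sqrt(3)*7^(1/3)*y*(-7^(1/3)*(4*sqrt(15) + 17)^(1/3) + 7/(4*sqrt(15) + 17)^(1/3))/28) + C4*exp(y*(-7^(2/3)*(4*sqrt(15) + 17)^(1/3) - 7*7^(1/3)/(4*sqrt(15) + 17)^(1/3) + 7)/14)


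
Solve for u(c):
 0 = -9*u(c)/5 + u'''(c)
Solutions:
 u(c) = C3*exp(15^(2/3)*c/5) + (C1*sin(3*3^(1/6)*5^(2/3)*c/10) + C2*cos(3*3^(1/6)*5^(2/3)*c/10))*exp(-15^(2/3)*c/10)


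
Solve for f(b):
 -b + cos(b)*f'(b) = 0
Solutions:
 f(b) = C1 + Integral(b/cos(b), b)


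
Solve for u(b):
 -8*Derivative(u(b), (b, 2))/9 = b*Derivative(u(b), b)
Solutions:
 u(b) = C1 + C2*erf(3*b/4)


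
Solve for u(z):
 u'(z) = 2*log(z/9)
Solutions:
 u(z) = C1 + 2*z*log(z) - z*log(81) - 2*z


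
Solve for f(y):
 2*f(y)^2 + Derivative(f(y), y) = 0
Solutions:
 f(y) = 1/(C1 + 2*y)


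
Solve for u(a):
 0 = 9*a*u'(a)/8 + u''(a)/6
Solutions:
 u(a) = C1 + C2*erf(3*sqrt(6)*a/4)


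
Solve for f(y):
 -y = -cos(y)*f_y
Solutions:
 f(y) = C1 + Integral(y/cos(y), y)


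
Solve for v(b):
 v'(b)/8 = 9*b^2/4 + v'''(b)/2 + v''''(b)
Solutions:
 v(b) = C1 + C2*exp(-b*(2*2^(1/3)/(3*sqrt(69) + 25)^(1/3) + 4 + 2^(2/3)*(3*sqrt(69) + 25)^(1/3))/24)*sin(2^(1/3)*sqrt(3)*b*(-2^(1/3)*(3*sqrt(69) + 25)^(1/3) + 2/(3*sqrt(69) + 25)^(1/3))/24) + C3*exp(-b*(2*2^(1/3)/(3*sqrt(69) + 25)^(1/3) + 4 + 2^(2/3)*(3*sqrt(69) + 25)^(1/3))/24)*cos(2^(1/3)*sqrt(3)*b*(-2^(1/3)*(3*sqrt(69) + 25)^(1/3) + 2/(3*sqrt(69) + 25)^(1/3))/24) + C4*exp(b*(-2 + 2*2^(1/3)/(3*sqrt(69) + 25)^(1/3) + 2^(2/3)*(3*sqrt(69) + 25)^(1/3))/12) + 6*b^3 + 144*b


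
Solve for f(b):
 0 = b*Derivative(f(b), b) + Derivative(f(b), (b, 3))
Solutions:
 f(b) = C1 + Integral(C2*airyai(-b) + C3*airybi(-b), b)


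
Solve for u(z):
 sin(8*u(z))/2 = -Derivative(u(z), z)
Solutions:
 u(z) = -acos((-C1 - exp(8*z))/(C1 - exp(8*z)))/8 + pi/4
 u(z) = acos((-C1 - exp(8*z))/(C1 - exp(8*z)))/8


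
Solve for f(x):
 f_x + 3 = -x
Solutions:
 f(x) = C1 - x^2/2 - 3*x


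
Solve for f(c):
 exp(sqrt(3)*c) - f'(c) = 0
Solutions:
 f(c) = C1 + sqrt(3)*exp(sqrt(3)*c)/3


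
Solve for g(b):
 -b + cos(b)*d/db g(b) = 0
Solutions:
 g(b) = C1 + Integral(b/cos(b), b)


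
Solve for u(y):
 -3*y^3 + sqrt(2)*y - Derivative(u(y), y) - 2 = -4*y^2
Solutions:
 u(y) = C1 - 3*y^4/4 + 4*y^3/3 + sqrt(2)*y^2/2 - 2*y


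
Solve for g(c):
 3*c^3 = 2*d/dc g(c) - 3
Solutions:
 g(c) = C1 + 3*c^4/8 + 3*c/2


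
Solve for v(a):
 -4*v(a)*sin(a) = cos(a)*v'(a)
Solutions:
 v(a) = C1*cos(a)^4


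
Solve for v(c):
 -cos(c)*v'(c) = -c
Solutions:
 v(c) = C1 + Integral(c/cos(c), c)


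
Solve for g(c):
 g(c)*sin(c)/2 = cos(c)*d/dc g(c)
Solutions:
 g(c) = C1/sqrt(cos(c))


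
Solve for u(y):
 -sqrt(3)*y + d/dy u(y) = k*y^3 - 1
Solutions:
 u(y) = C1 + k*y^4/4 + sqrt(3)*y^2/2 - y


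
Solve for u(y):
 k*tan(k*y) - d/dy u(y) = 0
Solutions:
 u(y) = C1 + k*Piecewise((-log(cos(k*y))/k, Ne(k, 0)), (0, True))


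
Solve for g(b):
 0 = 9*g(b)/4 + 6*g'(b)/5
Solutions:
 g(b) = C1*exp(-15*b/8)


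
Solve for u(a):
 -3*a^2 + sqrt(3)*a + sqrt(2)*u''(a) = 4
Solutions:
 u(a) = C1 + C2*a + sqrt(2)*a^4/8 - sqrt(6)*a^3/12 + sqrt(2)*a^2


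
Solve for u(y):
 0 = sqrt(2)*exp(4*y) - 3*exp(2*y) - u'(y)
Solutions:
 u(y) = C1 + sqrt(2)*exp(4*y)/4 - 3*exp(2*y)/2


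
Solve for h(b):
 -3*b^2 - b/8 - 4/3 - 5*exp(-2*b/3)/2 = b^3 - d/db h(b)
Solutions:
 h(b) = C1 + b^4/4 + b^3 + b^2/16 + 4*b/3 - 15*exp(-2*b/3)/4


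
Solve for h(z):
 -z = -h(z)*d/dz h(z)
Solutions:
 h(z) = -sqrt(C1 + z^2)
 h(z) = sqrt(C1 + z^2)


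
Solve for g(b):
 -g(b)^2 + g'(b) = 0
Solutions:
 g(b) = -1/(C1 + b)


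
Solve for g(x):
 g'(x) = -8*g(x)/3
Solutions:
 g(x) = C1*exp(-8*x/3)


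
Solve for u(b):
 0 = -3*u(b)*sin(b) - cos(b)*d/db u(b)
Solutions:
 u(b) = C1*cos(b)^3


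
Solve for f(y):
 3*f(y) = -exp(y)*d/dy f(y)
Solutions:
 f(y) = C1*exp(3*exp(-y))


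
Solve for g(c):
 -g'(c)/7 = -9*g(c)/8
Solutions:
 g(c) = C1*exp(63*c/8)


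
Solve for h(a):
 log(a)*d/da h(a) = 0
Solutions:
 h(a) = C1


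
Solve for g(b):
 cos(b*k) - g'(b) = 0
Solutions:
 g(b) = C1 + sin(b*k)/k


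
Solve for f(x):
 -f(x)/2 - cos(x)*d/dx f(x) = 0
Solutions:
 f(x) = C1*(sin(x) - 1)^(1/4)/(sin(x) + 1)^(1/4)


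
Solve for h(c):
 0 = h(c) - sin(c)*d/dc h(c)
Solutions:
 h(c) = C1*sqrt(cos(c) - 1)/sqrt(cos(c) + 1)


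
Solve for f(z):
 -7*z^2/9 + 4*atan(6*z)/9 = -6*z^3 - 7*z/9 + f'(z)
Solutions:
 f(z) = C1 + 3*z^4/2 - 7*z^3/27 + 7*z^2/18 + 4*z*atan(6*z)/9 - log(36*z^2 + 1)/27


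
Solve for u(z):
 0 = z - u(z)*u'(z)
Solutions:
 u(z) = -sqrt(C1 + z^2)
 u(z) = sqrt(C1 + z^2)


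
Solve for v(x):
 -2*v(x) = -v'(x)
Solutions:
 v(x) = C1*exp(2*x)


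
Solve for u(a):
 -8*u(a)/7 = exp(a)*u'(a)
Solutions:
 u(a) = C1*exp(8*exp(-a)/7)


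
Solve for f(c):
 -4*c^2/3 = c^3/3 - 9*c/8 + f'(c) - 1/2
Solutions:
 f(c) = C1 - c^4/12 - 4*c^3/9 + 9*c^2/16 + c/2


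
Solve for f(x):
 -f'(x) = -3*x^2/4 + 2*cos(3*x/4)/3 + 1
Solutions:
 f(x) = C1 + x^3/4 - x - 8*sin(3*x/4)/9


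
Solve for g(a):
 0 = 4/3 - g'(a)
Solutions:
 g(a) = C1 + 4*a/3


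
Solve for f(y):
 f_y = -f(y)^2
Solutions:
 f(y) = 1/(C1 + y)


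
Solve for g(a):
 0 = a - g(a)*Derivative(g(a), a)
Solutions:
 g(a) = -sqrt(C1 + a^2)
 g(a) = sqrt(C1 + a^2)


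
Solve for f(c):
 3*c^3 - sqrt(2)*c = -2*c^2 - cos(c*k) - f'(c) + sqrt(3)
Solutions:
 f(c) = C1 - 3*c^4/4 - 2*c^3/3 + sqrt(2)*c^2/2 + sqrt(3)*c - sin(c*k)/k


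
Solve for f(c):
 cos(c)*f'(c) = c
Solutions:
 f(c) = C1 + Integral(c/cos(c), c)


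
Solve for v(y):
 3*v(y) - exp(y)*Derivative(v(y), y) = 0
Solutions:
 v(y) = C1*exp(-3*exp(-y))


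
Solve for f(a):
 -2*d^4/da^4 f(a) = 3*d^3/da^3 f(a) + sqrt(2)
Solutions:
 f(a) = C1 + C2*a + C3*a^2 + C4*exp(-3*a/2) - sqrt(2)*a^3/18


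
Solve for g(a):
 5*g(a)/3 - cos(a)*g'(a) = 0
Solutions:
 g(a) = C1*(sin(a) + 1)^(5/6)/(sin(a) - 1)^(5/6)


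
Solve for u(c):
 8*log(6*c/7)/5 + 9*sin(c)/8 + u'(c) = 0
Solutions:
 u(c) = C1 - 8*c*log(c)/5 - 8*c*log(6)/5 + 8*c/5 + 8*c*log(7)/5 + 9*cos(c)/8


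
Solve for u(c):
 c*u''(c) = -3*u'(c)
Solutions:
 u(c) = C1 + C2/c^2


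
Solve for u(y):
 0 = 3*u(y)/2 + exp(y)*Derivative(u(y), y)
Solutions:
 u(y) = C1*exp(3*exp(-y)/2)


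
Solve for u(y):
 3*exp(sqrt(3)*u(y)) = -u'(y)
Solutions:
 u(y) = sqrt(3)*(2*log(1/(C1 + 3*y)) - log(3))/6


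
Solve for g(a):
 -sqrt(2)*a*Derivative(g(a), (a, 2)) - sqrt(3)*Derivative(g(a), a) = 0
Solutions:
 g(a) = C1 + C2*a^(1 - sqrt(6)/2)


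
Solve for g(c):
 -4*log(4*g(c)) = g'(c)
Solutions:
 Integral(1/(log(_y) + 2*log(2)), (_y, g(c)))/4 = C1 - c


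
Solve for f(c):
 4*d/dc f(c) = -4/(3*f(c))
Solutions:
 f(c) = -sqrt(C1 - 6*c)/3
 f(c) = sqrt(C1 - 6*c)/3


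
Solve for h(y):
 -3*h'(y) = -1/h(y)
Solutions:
 h(y) = -sqrt(C1 + 6*y)/3
 h(y) = sqrt(C1 + 6*y)/3


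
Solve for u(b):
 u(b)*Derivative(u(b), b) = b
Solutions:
 u(b) = -sqrt(C1 + b^2)
 u(b) = sqrt(C1 + b^2)


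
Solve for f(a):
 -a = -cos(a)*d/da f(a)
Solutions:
 f(a) = C1 + Integral(a/cos(a), a)


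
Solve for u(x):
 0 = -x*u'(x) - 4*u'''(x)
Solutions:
 u(x) = C1 + Integral(C2*airyai(-2^(1/3)*x/2) + C3*airybi(-2^(1/3)*x/2), x)


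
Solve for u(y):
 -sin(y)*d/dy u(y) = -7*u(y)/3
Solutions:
 u(y) = C1*(cos(y) - 1)^(7/6)/(cos(y) + 1)^(7/6)


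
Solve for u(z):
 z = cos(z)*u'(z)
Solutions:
 u(z) = C1 + Integral(z/cos(z), z)


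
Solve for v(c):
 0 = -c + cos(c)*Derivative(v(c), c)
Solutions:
 v(c) = C1 + Integral(c/cos(c), c)


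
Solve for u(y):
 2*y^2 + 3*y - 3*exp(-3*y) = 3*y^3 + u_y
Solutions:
 u(y) = C1 - 3*y^4/4 + 2*y^3/3 + 3*y^2/2 + exp(-3*y)


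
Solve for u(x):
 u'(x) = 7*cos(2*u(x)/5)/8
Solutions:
 -7*x/8 - 5*log(sin(2*u(x)/5) - 1)/4 + 5*log(sin(2*u(x)/5) + 1)/4 = C1


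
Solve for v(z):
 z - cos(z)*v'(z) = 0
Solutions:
 v(z) = C1 + Integral(z/cos(z), z)


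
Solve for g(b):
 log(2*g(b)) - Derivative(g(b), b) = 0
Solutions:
 -Integral(1/(log(_y) + log(2)), (_y, g(b))) = C1 - b


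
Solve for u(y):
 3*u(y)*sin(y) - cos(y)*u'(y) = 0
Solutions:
 u(y) = C1/cos(y)^3


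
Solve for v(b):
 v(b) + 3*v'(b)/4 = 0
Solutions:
 v(b) = C1*exp(-4*b/3)


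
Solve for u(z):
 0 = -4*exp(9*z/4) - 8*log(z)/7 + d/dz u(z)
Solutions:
 u(z) = C1 + 8*z*log(z)/7 - 8*z/7 + 16*exp(9*z/4)/9


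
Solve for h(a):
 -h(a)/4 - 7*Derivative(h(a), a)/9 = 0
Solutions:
 h(a) = C1*exp(-9*a/28)


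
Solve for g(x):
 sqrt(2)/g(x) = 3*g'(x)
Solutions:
 g(x) = -sqrt(C1 + 6*sqrt(2)*x)/3
 g(x) = sqrt(C1 + 6*sqrt(2)*x)/3


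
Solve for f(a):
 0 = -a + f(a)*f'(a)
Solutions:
 f(a) = -sqrt(C1 + a^2)
 f(a) = sqrt(C1 + a^2)


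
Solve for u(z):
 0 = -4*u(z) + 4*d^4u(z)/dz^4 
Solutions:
 u(z) = C1*exp(-z) + C2*exp(z) + C3*sin(z) + C4*cos(z)


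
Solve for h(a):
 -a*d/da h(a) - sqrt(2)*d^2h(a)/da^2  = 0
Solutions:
 h(a) = C1 + C2*erf(2^(1/4)*a/2)


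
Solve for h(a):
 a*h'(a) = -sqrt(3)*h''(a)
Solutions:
 h(a) = C1 + C2*erf(sqrt(2)*3^(3/4)*a/6)


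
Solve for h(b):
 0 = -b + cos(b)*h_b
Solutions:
 h(b) = C1 + Integral(b/cos(b), b)


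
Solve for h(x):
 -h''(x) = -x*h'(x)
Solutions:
 h(x) = C1 + C2*erfi(sqrt(2)*x/2)


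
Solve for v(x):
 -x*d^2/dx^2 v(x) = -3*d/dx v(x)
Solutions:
 v(x) = C1 + C2*x^4


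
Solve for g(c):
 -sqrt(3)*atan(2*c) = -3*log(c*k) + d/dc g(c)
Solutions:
 g(c) = C1 + 3*c*log(c*k) - 3*c - sqrt(3)*(c*atan(2*c) - log(4*c^2 + 1)/4)


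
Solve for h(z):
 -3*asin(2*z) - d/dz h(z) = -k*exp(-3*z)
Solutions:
 h(z) = C1 - k*exp(-3*z)/3 - 3*z*asin(2*z) - 3*sqrt(1 - 4*z^2)/2


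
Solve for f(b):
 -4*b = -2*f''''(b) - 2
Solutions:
 f(b) = C1 + C2*b + C3*b^2 + C4*b^3 + b^5/60 - b^4/24


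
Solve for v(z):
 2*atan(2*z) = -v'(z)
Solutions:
 v(z) = C1 - 2*z*atan(2*z) + log(4*z^2 + 1)/2


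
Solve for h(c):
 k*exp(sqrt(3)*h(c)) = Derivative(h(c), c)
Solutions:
 h(c) = sqrt(3)*(2*log(-1/(C1 + c*k)) - log(3))/6


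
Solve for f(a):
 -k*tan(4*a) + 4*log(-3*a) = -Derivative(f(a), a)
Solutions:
 f(a) = C1 - 4*a*log(-a) - 4*a*log(3) + 4*a - k*log(cos(4*a))/4


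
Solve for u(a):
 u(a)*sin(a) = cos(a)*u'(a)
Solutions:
 u(a) = C1/cos(a)


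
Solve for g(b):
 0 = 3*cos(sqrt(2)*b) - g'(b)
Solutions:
 g(b) = C1 + 3*sqrt(2)*sin(sqrt(2)*b)/2


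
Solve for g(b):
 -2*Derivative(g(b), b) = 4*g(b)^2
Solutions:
 g(b) = 1/(C1 + 2*b)


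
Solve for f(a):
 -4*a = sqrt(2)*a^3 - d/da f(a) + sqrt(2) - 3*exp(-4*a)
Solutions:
 f(a) = C1 + sqrt(2)*a^4/4 + 2*a^2 + sqrt(2)*a + 3*exp(-4*a)/4


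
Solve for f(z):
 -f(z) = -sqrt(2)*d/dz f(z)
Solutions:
 f(z) = C1*exp(sqrt(2)*z/2)


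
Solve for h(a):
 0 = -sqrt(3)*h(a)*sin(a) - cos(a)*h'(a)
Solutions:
 h(a) = C1*cos(a)^(sqrt(3))


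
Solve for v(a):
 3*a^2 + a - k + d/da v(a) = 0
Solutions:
 v(a) = C1 - a^3 - a^2/2 + a*k


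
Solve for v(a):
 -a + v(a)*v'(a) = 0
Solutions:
 v(a) = -sqrt(C1 + a^2)
 v(a) = sqrt(C1 + a^2)


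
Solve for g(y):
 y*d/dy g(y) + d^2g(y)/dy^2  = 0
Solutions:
 g(y) = C1 + C2*erf(sqrt(2)*y/2)


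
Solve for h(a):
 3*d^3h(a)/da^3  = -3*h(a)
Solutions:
 h(a) = C3*exp(-a) + (C1*sin(sqrt(3)*a/2) + C2*cos(sqrt(3)*a/2))*exp(a/2)


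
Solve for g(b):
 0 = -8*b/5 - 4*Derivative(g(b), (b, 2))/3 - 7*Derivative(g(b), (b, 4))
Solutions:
 g(b) = C1 + C2*b + C3*sin(2*sqrt(21)*b/21) + C4*cos(2*sqrt(21)*b/21) - b^3/5


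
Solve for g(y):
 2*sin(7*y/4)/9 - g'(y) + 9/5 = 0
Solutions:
 g(y) = C1 + 9*y/5 - 8*cos(7*y/4)/63


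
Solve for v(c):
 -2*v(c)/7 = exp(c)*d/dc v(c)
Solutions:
 v(c) = C1*exp(2*exp(-c)/7)


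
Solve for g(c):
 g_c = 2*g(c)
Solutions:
 g(c) = C1*exp(2*c)


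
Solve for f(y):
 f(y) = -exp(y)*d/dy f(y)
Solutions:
 f(y) = C1*exp(exp(-y))


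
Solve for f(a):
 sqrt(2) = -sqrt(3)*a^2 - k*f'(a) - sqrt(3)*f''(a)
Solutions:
 f(a) = C1 + C2*exp(-sqrt(3)*a*k/3) - sqrt(3)*a^3/(3*k) + 3*a^2/k^2 - sqrt(2)*a/k - 6*sqrt(3)*a/k^3


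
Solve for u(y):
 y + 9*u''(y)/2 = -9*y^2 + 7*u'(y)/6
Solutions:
 u(y) = C1 + C2*exp(7*y/27) + 18*y^3/7 + 1479*y^2/49 + 79866*y/343


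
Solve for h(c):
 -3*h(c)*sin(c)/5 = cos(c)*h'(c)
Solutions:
 h(c) = C1*cos(c)^(3/5)


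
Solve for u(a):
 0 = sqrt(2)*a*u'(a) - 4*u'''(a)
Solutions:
 u(a) = C1 + Integral(C2*airyai(sqrt(2)*a/2) + C3*airybi(sqrt(2)*a/2), a)


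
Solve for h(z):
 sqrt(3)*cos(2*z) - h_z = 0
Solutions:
 h(z) = C1 + sqrt(3)*sin(2*z)/2


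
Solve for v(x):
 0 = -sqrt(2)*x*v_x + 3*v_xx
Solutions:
 v(x) = C1 + C2*erfi(2^(3/4)*sqrt(3)*x/6)


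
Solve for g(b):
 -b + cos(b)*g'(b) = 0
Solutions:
 g(b) = C1 + Integral(b/cos(b), b)


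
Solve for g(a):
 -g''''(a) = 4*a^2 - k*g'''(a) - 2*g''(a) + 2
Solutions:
 g(a) = C1 + C2*a + C3*exp(a*(k - sqrt(k^2 + 8))/2) + C4*exp(a*(k + sqrt(k^2 + 8))/2) + a^4/6 - a^3*k/3 + a^2*(k^2 + 3)/2


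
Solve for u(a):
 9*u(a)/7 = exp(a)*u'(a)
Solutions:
 u(a) = C1*exp(-9*exp(-a)/7)


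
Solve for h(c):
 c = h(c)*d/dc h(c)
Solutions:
 h(c) = -sqrt(C1 + c^2)
 h(c) = sqrt(C1 + c^2)


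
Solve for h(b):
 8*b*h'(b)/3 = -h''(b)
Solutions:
 h(b) = C1 + C2*erf(2*sqrt(3)*b/3)


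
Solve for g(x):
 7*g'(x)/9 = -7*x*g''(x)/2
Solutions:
 g(x) = C1 + C2*x^(7/9)


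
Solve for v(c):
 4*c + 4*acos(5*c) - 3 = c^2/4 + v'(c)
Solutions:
 v(c) = C1 - c^3/12 + 2*c^2 + 4*c*acos(5*c) - 3*c - 4*sqrt(1 - 25*c^2)/5


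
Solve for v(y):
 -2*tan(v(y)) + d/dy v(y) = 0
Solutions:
 v(y) = pi - asin(C1*exp(2*y))
 v(y) = asin(C1*exp(2*y))


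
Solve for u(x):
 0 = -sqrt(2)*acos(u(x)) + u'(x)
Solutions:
 Integral(1/acos(_y), (_y, u(x))) = C1 + sqrt(2)*x


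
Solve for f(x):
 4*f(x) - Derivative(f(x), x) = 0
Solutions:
 f(x) = C1*exp(4*x)


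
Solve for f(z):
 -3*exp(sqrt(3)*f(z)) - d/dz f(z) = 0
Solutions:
 f(z) = sqrt(3)*(2*log(1/(C1 + 3*z)) - log(3))/6


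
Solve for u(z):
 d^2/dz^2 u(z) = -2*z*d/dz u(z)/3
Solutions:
 u(z) = C1 + C2*erf(sqrt(3)*z/3)


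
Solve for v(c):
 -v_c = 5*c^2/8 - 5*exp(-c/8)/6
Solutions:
 v(c) = C1 - 5*c^3/24 - 20*exp(-c/8)/3


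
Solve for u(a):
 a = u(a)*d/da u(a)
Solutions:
 u(a) = -sqrt(C1 + a^2)
 u(a) = sqrt(C1 + a^2)


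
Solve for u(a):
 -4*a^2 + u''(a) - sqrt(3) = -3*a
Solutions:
 u(a) = C1 + C2*a + a^4/3 - a^3/2 + sqrt(3)*a^2/2


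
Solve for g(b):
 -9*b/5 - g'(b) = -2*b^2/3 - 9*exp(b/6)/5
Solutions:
 g(b) = C1 + 2*b^3/9 - 9*b^2/10 + 54*exp(b/6)/5


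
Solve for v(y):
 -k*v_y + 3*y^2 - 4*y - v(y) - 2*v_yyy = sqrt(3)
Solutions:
 v(y) = C1*exp(y*(2*k/((-6^(1/3) + 2^(1/3)*3^(5/6)*I)*(sqrt(3)*sqrt(2*k^3 + 27) + 9)^(1/3)) + 6^(1/3)*(sqrt(3)*sqrt(2*k^3 + 27) + 9)^(1/3)/12 - 2^(1/3)*3^(5/6)*I*(sqrt(3)*sqrt(2*k^3 + 27) + 9)^(1/3)/12)) + C2*exp(y*(-2*k/((6^(1/3) + 2^(1/3)*3^(5/6)*I)*(sqrt(3)*sqrt(2*k^3 + 27) + 9)^(1/3)) + 6^(1/3)*(sqrt(3)*sqrt(2*k^3 + 27) + 9)^(1/3)/12 + 2^(1/3)*3^(5/6)*I*(sqrt(3)*sqrt(2*k^3 + 27) + 9)^(1/3)/12)) + C3*exp(6^(1/3)*y*(6^(1/3)*k/(sqrt(3)*sqrt(2*k^3 + 27) + 9)^(1/3) - (sqrt(3)*sqrt(2*k^3 + 27) + 9)^(1/3))/6) + 6*k^2 - 6*k*y + 4*k + 3*y^2 - 4*y - sqrt(3)


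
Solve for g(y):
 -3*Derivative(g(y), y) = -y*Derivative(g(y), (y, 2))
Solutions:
 g(y) = C1 + C2*y^4


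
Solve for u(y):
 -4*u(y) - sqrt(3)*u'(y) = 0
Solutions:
 u(y) = C1*exp(-4*sqrt(3)*y/3)


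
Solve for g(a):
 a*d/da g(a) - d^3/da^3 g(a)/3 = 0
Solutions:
 g(a) = C1 + Integral(C2*airyai(3^(1/3)*a) + C3*airybi(3^(1/3)*a), a)


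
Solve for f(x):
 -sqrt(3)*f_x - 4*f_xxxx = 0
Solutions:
 f(x) = C1 + C4*exp(-2^(1/3)*3^(1/6)*x/2) + (C2*sin(2^(1/3)*3^(2/3)*x/4) + C3*cos(2^(1/3)*3^(2/3)*x/4))*exp(2^(1/3)*3^(1/6)*x/4)


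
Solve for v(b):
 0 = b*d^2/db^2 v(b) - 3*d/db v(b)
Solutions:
 v(b) = C1 + C2*b^4


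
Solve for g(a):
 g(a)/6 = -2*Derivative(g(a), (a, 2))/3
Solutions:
 g(a) = C1*sin(a/2) + C2*cos(a/2)


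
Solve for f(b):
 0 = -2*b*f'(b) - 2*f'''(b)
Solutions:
 f(b) = C1 + Integral(C2*airyai(-b) + C3*airybi(-b), b)


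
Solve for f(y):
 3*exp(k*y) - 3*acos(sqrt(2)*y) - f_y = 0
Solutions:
 f(y) = C1 - 3*y*acos(sqrt(2)*y) + 3*sqrt(2)*sqrt(1 - 2*y^2)/2 + 3*Piecewise((exp(k*y)/k, Ne(k, 0)), (y, True))


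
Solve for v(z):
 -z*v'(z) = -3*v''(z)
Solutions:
 v(z) = C1 + C2*erfi(sqrt(6)*z/6)


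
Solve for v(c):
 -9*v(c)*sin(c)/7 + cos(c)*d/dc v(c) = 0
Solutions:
 v(c) = C1/cos(c)^(9/7)


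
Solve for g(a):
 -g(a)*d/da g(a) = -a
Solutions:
 g(a) = -sqrt(C1 + a^2)
 g(a) = sqrt(C1 + a^2)


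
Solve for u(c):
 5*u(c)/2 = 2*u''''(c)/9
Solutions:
 u(c) = C1*exp(-5^(1/4)*sqrt(6)*c/2) + C2*exp(5^(1/4)*sqrt(6)*c/2) + C3*sin(5^(1/4)*sqrt(6)*c/2) + C4*cos(5^(1/4)*sqrt(6)*c/2)


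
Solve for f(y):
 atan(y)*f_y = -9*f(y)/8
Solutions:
 f(y) = C1*exp(-9*Integral(1/atan(y), y)/8)


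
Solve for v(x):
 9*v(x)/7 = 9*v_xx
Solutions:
 v(x) = C1*exp(-sqrt(7)*x/7) + C2*exp(sqrt(7)*x/7)


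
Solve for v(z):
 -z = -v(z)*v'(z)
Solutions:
 v(z) = -sqrt(C1 + z^2)
 v(z) = sqrt(C1 + z^2)


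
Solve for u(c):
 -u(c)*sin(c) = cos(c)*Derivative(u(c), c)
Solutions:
 u(c) = C1*cos(c)


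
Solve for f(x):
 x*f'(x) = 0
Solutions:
 f(x) = C1


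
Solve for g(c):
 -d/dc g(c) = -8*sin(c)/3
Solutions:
 g(c) = C1 - 8*cos(c)/3


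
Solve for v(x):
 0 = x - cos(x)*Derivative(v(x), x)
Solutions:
 v(x) = C1 + Integral(x/cos(x), x)
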